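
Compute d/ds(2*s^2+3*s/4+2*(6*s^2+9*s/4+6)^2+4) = 288*s^3 + 162*s^2 + 1249*s/4 + 219/4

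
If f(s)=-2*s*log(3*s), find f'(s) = -2*log(s) - 2*log(3) - 2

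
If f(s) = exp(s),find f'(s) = exp(s)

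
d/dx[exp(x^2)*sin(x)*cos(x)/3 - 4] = (x*sin(2*x) + cos(2*x))*exp(x^2)/3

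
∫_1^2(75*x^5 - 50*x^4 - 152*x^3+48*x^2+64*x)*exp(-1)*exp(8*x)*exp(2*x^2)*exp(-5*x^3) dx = -4*exp(4) - 17*exp(-17)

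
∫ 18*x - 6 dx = 9*x^2 - 6*x + C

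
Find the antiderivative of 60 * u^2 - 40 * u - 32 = 20*u^3 - 20*u^2 - 32*u + C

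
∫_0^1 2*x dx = 1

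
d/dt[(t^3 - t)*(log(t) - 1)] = 3*t^2*log(t) - 2*t^2 - log(t)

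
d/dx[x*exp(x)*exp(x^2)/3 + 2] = 2*x^2*exp(x^2 + x)/3 + x*exp(x^2 + x)/3 + exp(x^2 + x)/3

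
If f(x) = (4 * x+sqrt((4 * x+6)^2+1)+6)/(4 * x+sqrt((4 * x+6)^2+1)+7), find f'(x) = (8*x + 2*sqrt(16*x^2 + 48*x + 37) + 12)/(64*x^3 + 16*x^2*sqrt(16*x^2 + 48*x + 37) + 304*x^2 + 52*x*sqrt(16*x^2 + 48*x + 37) + 484*x + 43*sqrt(16*x^2 + 48*x + 37) + 259)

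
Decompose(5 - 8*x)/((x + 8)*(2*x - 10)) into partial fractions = -69/(26*(x + 8)) - 35/(26*(x - 5))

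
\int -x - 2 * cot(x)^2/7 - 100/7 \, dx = -x^2/2 - 14*x + 2*cot(x)/7 + C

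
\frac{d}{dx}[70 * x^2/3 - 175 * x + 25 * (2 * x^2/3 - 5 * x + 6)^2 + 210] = 400*x^3/9 - 500*x^2 + 5090*x/3 - 1675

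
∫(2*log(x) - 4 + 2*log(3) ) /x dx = (log(3*x) - 2)^2 + C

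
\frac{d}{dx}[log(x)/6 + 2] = 1/(6*x)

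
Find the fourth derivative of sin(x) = sin(x)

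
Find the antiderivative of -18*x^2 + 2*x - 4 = -6*x^3 + x^2 - 4*x + C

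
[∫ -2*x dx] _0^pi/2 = -pi^2/4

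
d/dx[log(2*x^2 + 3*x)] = (4*x + 3)/(2*x^2 + 3*x)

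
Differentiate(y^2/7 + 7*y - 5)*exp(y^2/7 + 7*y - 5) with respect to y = 2*y^3*exp(y^2/7 + 7*y - 5)/49 + 3*y^2*exp(y^2/7 + 7*y - 5) + 335*y*exp(y^2/7 + 7*y - 5)/7 - 28*exp(y^2/7 + 7*y - 5)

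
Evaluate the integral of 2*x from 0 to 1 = 1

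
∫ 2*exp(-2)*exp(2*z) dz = exp(2*z - 2) + C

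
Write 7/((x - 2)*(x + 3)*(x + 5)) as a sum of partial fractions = 1/(2*(x + 5)) - 7/(10*(x + 3)) + 1/(5*(x - 2))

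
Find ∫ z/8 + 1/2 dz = z^2/16 + z/2 + C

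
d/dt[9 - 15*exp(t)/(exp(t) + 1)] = -15*exp(t)/(exp(2*t) + 2*exp(t) + 1)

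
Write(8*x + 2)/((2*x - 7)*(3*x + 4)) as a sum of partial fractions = 26/(29*(3*x + 4)) + 60/(29*(2*x - 7))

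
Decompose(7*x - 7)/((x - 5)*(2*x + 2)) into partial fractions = 7/(6*(x + 1)) + 7/(3*(x - 5))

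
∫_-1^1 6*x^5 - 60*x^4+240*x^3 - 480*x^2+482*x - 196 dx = -736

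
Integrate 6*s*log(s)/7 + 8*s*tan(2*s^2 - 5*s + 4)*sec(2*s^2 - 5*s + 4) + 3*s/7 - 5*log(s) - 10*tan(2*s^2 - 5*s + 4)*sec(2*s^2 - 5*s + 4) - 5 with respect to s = s*(3*s - 35)*log(s)/7 + 2*sec(2*s^2 - 5*s + 4) + C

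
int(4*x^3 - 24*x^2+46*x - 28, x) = x^4 - 8*x^3 + 23*x^2 - 28*x + C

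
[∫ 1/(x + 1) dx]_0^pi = -log(4) + log(4 + 4*pi)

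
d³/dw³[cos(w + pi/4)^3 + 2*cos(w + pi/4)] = 11*sin(w + pi/4)/4 + 27*cos(3*w + pi/4)/4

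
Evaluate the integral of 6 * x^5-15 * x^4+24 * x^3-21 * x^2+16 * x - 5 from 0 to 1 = 0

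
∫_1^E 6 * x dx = -3 + 3*exp(2)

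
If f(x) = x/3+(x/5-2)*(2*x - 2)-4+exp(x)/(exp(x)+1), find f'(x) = (12*x*exp(2*x) + 24*x*exp(x) + 12*x - 61*exp(2*x) - 107*exp(x) - 61)/(15*exp(2*x) + 30*exp(x) + 15)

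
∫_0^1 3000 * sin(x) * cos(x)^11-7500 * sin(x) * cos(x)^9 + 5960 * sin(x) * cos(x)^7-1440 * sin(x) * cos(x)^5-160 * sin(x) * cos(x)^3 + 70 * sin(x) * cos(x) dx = -35*cos(1)^2 + 5*(-1 + cos(4))^2/64 - 125*(-1 + cos(4))^3/256 + 35*cos(1)^4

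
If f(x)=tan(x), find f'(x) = cos(x)^(-2)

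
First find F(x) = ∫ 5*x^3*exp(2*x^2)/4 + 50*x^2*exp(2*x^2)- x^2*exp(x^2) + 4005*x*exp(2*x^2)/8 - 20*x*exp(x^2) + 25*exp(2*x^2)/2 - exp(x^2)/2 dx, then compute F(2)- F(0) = -11*exp(4) - 115 + 605*exp(8)/4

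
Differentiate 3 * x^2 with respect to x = 6*x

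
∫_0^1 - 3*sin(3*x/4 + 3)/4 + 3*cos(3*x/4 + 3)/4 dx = cos(15/4) + sin(15/4) - sin(3) - cos(3)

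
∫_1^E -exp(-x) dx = -exp(-1) + exp(-E)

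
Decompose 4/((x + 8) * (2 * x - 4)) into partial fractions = -1/(5*(x + 8)) + 1/(5*(x - 2))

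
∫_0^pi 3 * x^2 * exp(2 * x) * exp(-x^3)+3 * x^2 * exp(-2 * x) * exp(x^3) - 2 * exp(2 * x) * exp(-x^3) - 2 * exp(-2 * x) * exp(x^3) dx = -exp(-pi^3 + 2*pi) + exp(-2*pi + pi^3)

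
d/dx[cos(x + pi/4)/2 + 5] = -sin(x + pi/4)/2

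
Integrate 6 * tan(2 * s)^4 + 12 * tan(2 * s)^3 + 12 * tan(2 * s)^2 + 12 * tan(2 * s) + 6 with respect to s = (tan(2*s) + 1)^3 + C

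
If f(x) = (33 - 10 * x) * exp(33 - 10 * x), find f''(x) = (3500 - 1000*x)*exp(33 - 10*x)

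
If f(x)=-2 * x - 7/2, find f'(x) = -2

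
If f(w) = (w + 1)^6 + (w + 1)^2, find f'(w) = 6*w^5 + 30*w^4 + 60*w^3 + 60*w^2 + 32*w + 8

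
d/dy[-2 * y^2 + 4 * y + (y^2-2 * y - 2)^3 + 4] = 6*y^5 - 30*y^4 + 24*y^3 + 48*y^2 - 28*y - 20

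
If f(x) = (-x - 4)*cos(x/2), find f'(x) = x*sin(x/2)/2 + 2*sin(x/2) - cos(x/2)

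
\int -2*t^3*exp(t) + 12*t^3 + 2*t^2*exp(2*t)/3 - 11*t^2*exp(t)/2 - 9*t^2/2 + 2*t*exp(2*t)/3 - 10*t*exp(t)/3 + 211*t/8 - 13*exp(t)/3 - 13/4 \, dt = 9*t^2 - 3*t*exp(t) - 9*t/4 + (12*t^2 - 4*t*exp(t) - 3*t + 8)^2/48 + C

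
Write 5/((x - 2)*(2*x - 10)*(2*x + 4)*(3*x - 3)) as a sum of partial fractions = -5/(1008*(x + 2)) + 5/(144*(x - 1)) - 5/(144*(x - 2)) + 5/(1008*(x - 5))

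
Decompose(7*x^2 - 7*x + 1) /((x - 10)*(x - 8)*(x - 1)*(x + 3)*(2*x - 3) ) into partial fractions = 100/(1989*(2*x - 3)) + 85/(5148*(x + 3)) - 1/(252*(x - 1)) - 393/(2002*(x - 8)) + 631/(3978*(x - 10))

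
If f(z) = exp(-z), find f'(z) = -exp(-z)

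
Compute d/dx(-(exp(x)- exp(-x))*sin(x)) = sqrt(2)*(-exp(2*x)*sin(x + pi/4) + cos(x + pi/4))*exp(-x)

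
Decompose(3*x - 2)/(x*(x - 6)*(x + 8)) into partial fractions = -13/(56*(x + 8)) + 4/(21*(x - 6)) + 1/(24*x)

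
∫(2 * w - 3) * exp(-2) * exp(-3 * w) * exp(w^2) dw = exp(w^2 - 3*w - 2) + C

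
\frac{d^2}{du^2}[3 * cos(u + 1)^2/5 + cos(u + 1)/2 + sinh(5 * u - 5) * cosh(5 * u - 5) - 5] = -cos(u + 1)/2 - 6*cos(2*u + 2)/5 + 50*sinh(10*u - 10)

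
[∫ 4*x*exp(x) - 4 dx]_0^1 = 0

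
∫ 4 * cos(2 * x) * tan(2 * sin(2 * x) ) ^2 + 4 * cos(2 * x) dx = tan(2*sin(2*x)) + C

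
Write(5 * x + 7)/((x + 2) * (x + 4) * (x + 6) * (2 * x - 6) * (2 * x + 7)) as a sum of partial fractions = -28/(65*(2*x + 7)) - 23/(720*(x + 6)) + 13/(56*(x + 4)) + 1/(80*(x + 2)) + 11/(4095*(x - 3))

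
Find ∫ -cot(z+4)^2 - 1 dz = cot(z + 4) + C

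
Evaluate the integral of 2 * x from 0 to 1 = 1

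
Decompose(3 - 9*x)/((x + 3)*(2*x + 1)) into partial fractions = 3/(2*x + 1) - 6/(x + 3)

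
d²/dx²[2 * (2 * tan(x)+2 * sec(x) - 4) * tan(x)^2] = 48*tan(x)^5 + 48*tan(x)^4*sec(x) - 48*tan(x)^4 + 72*tan(x)^3 + 52*tan(x)^2*sec(x) - 64*tan(x)^2 + 24*tan(x) + 8*sec(x) - 16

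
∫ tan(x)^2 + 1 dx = tan(x) + C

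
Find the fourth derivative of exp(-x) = exp(-x)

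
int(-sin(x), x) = cos(x) + C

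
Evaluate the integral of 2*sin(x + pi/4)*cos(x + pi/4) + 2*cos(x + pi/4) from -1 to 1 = sin(2) + 2*sqrt(2)*sin(1)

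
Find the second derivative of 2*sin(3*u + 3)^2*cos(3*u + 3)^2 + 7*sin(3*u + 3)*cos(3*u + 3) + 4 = 36*sin(3*u + 3)^4 - 216*sin(3*u + 3)^2*cos(3*u + 3)^2 - 126*sin(6*u + 6) + 36*cos(3*u + 3)^4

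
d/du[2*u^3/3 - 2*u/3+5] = 2*u^2 - 2/3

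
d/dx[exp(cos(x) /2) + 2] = -exp(cos(x)/2)*sin(x)/2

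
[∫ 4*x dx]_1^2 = 6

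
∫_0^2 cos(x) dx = sin(2)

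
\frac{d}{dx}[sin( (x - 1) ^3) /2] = 3*(x - 1)^2*cos(x^3 - 3*x^2 + 3*x - 1)/2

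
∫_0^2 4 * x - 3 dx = 2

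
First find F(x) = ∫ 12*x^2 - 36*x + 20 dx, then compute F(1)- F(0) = 6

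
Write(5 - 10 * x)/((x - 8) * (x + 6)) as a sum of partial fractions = -65/(14*(x + 6)) - 75/(14*(x - 8))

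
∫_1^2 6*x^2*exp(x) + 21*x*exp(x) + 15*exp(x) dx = -21*E + 48*exp(2)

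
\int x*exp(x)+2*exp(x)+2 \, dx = (x + 1)*(exp(x) + 2) + C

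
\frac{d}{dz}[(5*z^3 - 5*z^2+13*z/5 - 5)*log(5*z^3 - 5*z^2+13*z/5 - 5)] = 15*z^2*log(5*z^3 - 5*z^2 + 13*z/5 - 5) + 15*z^2 - 10*z*log(5*z^3 - 5*z^2 + 13*z/5 - 5) - 10*z + 13*log(5*z^3 - 5*z^2 + 13*z/5 - 5)/5 + 13/5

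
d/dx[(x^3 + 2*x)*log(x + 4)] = (3*x^3*log(x + 4) + x^3 + 12*x^2*log(x + 4) + 2*x*log(x + 4) + 2*x + 8*log(x + 4))/(x + 4)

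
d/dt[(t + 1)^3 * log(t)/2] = (3*t^3*log(t) + t^3 + 6*t^2*log(t) + 3*t^2 + 3*t*log(t) + 3*t + 1)/(2*t)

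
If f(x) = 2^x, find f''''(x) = 2^x*log(2)^4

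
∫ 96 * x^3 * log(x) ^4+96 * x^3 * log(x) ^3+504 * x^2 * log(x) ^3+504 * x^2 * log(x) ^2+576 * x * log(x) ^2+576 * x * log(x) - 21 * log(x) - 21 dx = 3*x*(8*x^3*log(x)^3 + 56*x^2*log(x)^2 + 96*x*log(x) - 7)*log(x) + C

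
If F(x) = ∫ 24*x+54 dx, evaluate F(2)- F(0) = 156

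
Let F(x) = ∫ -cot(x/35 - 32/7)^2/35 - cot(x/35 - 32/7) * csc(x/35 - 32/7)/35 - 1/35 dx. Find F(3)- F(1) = csc(159/35) - cot(157/35) + cot(159/35) - csc(157/35)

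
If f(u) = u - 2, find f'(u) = 1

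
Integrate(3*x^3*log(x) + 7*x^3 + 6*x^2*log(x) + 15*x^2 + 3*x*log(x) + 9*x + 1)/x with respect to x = (x + 1)^3*(log(x) + 2) + C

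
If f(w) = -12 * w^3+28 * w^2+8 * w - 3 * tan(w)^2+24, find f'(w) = -36*w^2 + 56*w - 6*sin(w)/cos(w)^3 + 8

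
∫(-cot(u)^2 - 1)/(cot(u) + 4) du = log(cot(u) + 4) + C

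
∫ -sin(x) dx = cos(x) + C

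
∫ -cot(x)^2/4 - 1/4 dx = cot(x)/4 + C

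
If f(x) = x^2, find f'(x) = 2*x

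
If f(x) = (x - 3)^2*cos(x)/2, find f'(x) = -x^2*sin(x)/2 + 3*x*sin(x) + x*cos(x) - 9*sin(x)/2 - 3*cos(x)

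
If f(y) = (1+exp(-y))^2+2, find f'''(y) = (-2*exp(y) - 8)*exp(-2*y)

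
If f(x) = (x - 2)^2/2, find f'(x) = x - 2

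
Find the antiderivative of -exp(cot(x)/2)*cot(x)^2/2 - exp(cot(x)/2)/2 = exp(cot(x)/2) + C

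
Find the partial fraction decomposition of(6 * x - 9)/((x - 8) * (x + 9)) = 63/(17*(x + 9)) + 39/(17*(x - 8))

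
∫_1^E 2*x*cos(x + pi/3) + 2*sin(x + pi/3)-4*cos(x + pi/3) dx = (-4 + 2*E)*sin(pi/3 + E) + 2*sin(1 + pi/3)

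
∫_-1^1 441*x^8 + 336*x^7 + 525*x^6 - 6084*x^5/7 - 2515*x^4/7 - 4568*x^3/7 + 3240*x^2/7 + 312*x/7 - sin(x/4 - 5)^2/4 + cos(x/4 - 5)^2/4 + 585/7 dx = sin(21/2)/2 - sin(19/2)/2 + 580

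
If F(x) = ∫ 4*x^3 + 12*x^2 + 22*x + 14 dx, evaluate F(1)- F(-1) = 36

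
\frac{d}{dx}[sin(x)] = cos(x)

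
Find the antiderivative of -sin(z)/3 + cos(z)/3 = sqrt(2)*sin(z + pi/4)/3 + C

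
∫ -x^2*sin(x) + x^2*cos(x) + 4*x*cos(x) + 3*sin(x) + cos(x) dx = sqrt(2)*((x + 1)^2 - 2)*sin(x + pi/4) + C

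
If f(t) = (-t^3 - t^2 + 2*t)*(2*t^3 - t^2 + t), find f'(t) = -12*t^5 - 5*t^4 + 16*t^3 - 9*t^2 + 4*t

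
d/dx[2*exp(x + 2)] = 2*exp(x + 2)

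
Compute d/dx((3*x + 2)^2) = 18*x + 12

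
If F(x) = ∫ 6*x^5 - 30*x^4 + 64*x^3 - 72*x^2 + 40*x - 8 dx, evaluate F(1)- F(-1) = -76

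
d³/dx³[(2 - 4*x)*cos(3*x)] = -108*x*sin(3*x) + 54*sin(3*x) + 108*cos(3*x)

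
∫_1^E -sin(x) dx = cos(E) - cos(1)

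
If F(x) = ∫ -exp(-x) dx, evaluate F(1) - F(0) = -1 + exp(-1)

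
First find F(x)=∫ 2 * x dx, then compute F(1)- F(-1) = 0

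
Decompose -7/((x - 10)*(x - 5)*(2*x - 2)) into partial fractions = -7/(72*(x - 1)) + 7/(40*(x - 5)) - 7/(90*(x - 10))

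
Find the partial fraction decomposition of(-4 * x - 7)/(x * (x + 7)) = -3/(x + 7) - 1/x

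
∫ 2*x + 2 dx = x^2 + 2*x + C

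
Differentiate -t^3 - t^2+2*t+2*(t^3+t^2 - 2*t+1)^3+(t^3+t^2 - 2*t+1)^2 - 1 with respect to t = 18*t^8 + 48*t^7 - 42*t^6 - 90*t^5 + 130*t^4 + 12*t^3 - 111*t^2 + 70*t - 14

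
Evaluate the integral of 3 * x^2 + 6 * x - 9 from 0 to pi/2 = -5 + (-1 + pi/2)^2*(pi/2 + 5)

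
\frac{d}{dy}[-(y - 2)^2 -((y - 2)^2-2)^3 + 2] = -6*y^5 + 60*y^4 - 216*y^3 + 336*y^2 - 218*y + 52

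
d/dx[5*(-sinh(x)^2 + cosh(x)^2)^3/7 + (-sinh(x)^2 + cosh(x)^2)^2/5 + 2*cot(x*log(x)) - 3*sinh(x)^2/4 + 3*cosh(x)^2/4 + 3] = -2*(log(x) + 1)/sin(x*log(x))^2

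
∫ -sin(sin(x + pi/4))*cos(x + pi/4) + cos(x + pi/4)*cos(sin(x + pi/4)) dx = sin(sin(x + pi/4)) + cos(sin(x + pi/4)) + C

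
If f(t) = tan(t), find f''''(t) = 24*tan(t)^5 + 40*tan(t)^3 + 16*tan(t)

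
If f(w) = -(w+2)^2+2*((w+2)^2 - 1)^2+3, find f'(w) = 8*w^3 + 48*w^2 + 86*w + 44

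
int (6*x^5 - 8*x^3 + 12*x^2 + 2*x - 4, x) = x^6 - 2*x^4 + 4*x^3 + x^2 - 4*x + C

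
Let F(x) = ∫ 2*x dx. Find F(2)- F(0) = 4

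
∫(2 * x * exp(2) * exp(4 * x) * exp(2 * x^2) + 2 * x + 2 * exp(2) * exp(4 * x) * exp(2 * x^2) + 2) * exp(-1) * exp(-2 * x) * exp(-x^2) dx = 2*sinh((x + 1)^2) + C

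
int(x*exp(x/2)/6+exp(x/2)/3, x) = x*exp(x/2)/3 + C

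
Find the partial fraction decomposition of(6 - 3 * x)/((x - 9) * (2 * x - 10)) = 9/(8*(x - 5)) - 21/(8*(x - 9))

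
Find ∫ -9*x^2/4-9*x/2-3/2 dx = -3*x^3/4 - 9*x^2/4 - 3*x/2 + C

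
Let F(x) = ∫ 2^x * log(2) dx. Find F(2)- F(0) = 3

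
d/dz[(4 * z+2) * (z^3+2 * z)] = 16*z^3 + 6*z^2 + 16*z + 4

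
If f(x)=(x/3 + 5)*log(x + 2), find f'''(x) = (24 - x)/(3*x^3 + 18*x^2 + 36*x + 24)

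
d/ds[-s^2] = -2*s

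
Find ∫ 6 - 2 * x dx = -x^2 + 6*x + C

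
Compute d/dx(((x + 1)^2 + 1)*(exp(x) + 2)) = x^2*exp(x) + 4*x*exp(x) + 4*x + 4*exp(x) + 4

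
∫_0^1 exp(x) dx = -1 + E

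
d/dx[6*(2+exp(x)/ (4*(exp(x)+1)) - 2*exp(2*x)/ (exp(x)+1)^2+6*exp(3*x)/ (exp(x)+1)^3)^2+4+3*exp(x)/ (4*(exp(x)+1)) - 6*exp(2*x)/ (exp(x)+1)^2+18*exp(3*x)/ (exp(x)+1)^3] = (4446*exp(6*x) + 2499*exp(5*x) + 3984*exp(4*x) + 426*exp(3*x) - 294*exp(2*x) + 27*exp(x))/(4*exp(7*x) + 28*exp(6*x) + 84*exp(5*x) + 140*exp(4*x) + 140*exp(3*x) + 84*exp(2*x) + 28*exp(x) + 4)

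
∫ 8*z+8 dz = 4*z^2 + 8*z + C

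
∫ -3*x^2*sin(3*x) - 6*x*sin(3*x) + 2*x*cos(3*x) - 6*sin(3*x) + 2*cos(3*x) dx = ((x + 1)^2 + 1)*cos(3*x) + C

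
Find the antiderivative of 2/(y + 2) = 2*log(y + 2) + C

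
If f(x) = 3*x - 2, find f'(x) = 3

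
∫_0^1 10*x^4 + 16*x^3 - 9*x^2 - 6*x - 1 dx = -1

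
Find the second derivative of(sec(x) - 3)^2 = 6*tan(x)^4 + 8*tan(x)^2 + 2 + 6/cos(x) - 12/cos(x)^3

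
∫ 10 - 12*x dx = -6*x^2 + 10*x + C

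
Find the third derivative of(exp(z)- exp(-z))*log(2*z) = (z^3*exp(2*z)*log(z) + z^3*exp(2*z)*log(2) + z^3*log(z) + z^3*log(2) + 3*z^2*exp(2*z) - 3*z^2 - 3*z*exp(2*z) - 3*z + 2*exp(2*z) - 2)*exp(-z)/z^3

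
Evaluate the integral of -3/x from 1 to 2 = -3*log(2)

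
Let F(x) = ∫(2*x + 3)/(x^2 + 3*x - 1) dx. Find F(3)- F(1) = -log(3) + log(17)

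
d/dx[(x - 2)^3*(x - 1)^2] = 5*x^4 - 32*x^3 + 75*x^2 - 76*x + 28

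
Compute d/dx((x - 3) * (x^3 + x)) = 4*x^3 - 9*x^2 + 2*x - 3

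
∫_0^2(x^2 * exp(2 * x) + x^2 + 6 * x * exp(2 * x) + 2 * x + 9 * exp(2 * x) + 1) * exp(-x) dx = -17*exp(-2) + 17*exp(2)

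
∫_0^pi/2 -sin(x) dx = -1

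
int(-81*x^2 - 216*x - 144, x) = -27*x^3 - 108*x^2 - 144*x + C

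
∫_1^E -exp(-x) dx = -exp(-1) + exp(-E)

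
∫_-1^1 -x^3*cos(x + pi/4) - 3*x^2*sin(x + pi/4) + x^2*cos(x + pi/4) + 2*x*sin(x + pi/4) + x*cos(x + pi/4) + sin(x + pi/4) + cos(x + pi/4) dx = 2*sqrt(2)*sin(1)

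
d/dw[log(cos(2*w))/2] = -tan(2*w)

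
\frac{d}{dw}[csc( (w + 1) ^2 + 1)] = -4*(w + 1)*cos(w^2 + 2*w + 2)/(1 - cos(2*w^2 + 4*w + 4))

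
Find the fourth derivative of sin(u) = sin(u)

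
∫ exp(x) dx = exp(x) + C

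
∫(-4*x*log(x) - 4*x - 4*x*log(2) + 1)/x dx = -(4*x - 1)*log(2*x) + C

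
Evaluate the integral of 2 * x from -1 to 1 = 0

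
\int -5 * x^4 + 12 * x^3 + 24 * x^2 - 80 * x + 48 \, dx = -x^5 + 3*x^4 + 8*x^3 - 40*x^2 + 48*x + C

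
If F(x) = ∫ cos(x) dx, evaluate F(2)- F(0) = sin(2)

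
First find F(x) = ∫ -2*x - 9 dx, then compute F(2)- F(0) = -22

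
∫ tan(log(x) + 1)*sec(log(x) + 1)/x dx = sec(log(x) + 1) + C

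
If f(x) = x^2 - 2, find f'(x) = 2*x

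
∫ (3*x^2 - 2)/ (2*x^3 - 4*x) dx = log(x*(x^2 - 2))/2 + C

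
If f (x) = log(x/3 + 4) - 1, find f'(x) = 1/(x + 12)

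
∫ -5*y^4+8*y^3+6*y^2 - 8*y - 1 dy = -y^5 + 2*y^4 + 2*y^3 - 4*y^2 - y + C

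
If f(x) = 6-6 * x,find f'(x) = -6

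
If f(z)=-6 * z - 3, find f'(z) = -6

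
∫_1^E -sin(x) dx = cos(E) - cos(1)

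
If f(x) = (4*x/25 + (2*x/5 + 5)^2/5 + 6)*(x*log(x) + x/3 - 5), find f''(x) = (24*x^2*log(x) + 28*x^2 + 240*x*log(x) + 400*x + 1375)/(125*x)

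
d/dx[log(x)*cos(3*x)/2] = (-3*x*log(x)*sin(3*x) + cos(3*x))/(2*x)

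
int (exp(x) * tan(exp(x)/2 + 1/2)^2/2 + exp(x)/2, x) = tan(exp(x)/2 + 1/2) + C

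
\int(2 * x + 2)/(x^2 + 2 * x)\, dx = log(x*(x + 2)) + C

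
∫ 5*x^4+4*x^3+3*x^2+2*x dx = x^5 + x^4 + x^3 + x^2 + C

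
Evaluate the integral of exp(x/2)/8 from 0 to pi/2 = -1/4 + exp(pi/4)/4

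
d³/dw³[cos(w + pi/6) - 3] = sin(w + pi/6)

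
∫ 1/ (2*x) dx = log(2*x)/2 + C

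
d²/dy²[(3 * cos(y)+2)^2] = -12*cos(y) - 18*cos(2*y)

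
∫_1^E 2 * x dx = -1 + exp(2)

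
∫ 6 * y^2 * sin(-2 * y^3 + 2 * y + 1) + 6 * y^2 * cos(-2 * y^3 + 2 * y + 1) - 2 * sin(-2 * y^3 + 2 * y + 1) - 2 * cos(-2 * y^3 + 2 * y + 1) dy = -sin(-2*y^3 + 2*y + 1) + cos(-2*y^3 + 2*y + 1) + C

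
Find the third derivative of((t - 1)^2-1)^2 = 24*t - 24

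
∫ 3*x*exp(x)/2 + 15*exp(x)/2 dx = 3*(x + 4)*exp(x)/2 + C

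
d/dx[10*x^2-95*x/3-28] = 20*x - 95/3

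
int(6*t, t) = 3*t^2 + C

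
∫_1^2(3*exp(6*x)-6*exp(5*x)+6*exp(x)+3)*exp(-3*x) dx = -(-1 - exp(-1) + E)^3 + (-1 - exp(-2) + exp(2))^3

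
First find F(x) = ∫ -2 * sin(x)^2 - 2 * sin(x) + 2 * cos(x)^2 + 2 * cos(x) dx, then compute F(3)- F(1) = -(cos(1) + sin(1) + 1)^2 + (cos(3) + sin(3) + 1)^2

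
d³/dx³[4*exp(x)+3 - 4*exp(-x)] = (4*exp(2*x) + 4)*exp(-x)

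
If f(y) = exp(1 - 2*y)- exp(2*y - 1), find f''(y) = (4 - 4*exp(4*y - 2))*exp(1 - 2*y)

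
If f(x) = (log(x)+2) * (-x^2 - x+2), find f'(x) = (-2*x^2*log(x) - 5*x^2 - x*log(x) - 3*x + 2)/x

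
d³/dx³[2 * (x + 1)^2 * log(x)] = (4*x^2 - 4*x + 4)/x^3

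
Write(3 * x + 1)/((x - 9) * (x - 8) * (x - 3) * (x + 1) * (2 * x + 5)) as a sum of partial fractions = -104/(15939*(2*x + 5)) + 1/(540*(x + 1)) + 1/(132*(x - 3)) - 5/(189*(x - 8)) + 7/(345*(x - 9))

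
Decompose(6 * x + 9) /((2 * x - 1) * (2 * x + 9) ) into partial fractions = 9/(5*(2*x + 9)) + 6/(5*(2*x - 1))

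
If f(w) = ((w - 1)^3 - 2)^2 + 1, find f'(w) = 6*w^5 - 30*w^4 + 60*w^3 - 72*w^2 + 54*w - 18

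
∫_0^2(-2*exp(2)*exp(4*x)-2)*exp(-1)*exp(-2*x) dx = -exp(5) - exp(-1) + exp(-5) + E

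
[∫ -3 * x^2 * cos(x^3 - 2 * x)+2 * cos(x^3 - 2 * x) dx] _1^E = sin(-exp(3) + 2*E) - sin(1)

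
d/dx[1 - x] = -1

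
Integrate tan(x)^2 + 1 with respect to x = tan(x) + C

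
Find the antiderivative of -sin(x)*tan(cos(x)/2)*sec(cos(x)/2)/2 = sec(cos(x)/2) + C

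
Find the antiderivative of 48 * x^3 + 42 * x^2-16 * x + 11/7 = 12*x^4 + 14*x^3 - 8*x^2 + 11*x/7 + C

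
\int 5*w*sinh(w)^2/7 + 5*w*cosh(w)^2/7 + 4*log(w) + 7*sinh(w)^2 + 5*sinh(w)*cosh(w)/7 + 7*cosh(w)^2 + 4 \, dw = 4*w*log(w) + (5*w + 49)*sinh(2*w)/14 + C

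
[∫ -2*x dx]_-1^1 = 0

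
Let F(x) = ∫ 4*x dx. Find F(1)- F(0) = 2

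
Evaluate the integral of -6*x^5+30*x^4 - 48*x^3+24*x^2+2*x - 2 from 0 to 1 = 0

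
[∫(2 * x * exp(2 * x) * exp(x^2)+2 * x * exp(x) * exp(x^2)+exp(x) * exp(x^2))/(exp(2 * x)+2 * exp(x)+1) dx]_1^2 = -(-exp(5) - exp(4) + 1 + exp(2))*exp(2)/(1 + E + exp(2) + exp(3))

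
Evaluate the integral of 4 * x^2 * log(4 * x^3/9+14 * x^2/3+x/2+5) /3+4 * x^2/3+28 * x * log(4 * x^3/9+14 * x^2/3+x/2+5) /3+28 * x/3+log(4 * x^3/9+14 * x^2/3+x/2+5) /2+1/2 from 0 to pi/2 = -5*log(5) + (pi/4 + pi^3/18 + 5 + 7*pi^2/6)*log(pi/4 + pi^3/18 + 5 + 7*pi^2/6)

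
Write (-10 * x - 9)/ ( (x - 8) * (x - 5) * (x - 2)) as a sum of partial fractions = -29/(18*(x - 2)) + 59/(9*(x - 5)) - 89/(18*(x - 8))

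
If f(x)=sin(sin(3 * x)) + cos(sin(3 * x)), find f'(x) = 3*sqrt(2)*cos(3*x)*cos(sin(3*x) + pi/4)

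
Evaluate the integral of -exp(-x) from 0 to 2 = -1 + exp(-2)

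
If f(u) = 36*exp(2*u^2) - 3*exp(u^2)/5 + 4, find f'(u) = 144*u*exp(2*u^2) - 6*u*exp(u^2)/5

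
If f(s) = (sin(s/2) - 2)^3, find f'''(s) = 3*sin(s) - 51*cos(s/2)/32 + 27*cos(3*s/2)/32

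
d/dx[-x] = -1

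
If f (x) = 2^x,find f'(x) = 2^x*log(2)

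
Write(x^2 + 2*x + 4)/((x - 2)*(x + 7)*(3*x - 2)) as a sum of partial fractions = -13/(23*(3*x - 2)) + 13/(69*(x + 7)) + 1/(3*(x - 2))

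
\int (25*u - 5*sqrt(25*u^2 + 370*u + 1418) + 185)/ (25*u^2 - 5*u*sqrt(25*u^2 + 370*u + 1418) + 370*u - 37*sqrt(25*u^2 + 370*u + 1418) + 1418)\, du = log(-5*u/7 + sqrt((5*u + 37)^2 + 49)/7 - 37/7) + C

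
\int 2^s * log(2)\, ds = 2^s + C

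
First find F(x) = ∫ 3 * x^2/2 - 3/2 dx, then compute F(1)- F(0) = -1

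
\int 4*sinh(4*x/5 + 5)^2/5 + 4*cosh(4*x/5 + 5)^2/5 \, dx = sinh(8*x/5 + 10)/2 + C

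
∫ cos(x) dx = sin(x) + C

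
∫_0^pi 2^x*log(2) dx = -1 + 2^pi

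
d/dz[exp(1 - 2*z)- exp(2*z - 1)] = (-2*exp(4*z - 2) - 2)*exp(1 - 2*z)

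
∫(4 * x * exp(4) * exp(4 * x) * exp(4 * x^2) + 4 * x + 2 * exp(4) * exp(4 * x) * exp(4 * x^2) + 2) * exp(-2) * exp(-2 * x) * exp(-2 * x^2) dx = 2*sinh(2*x^2 + 2*x + 2) + C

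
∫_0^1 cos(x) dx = sin(1)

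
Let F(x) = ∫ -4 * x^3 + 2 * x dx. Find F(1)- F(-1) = 0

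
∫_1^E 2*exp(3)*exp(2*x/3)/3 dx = -exp(11/3) + exp(2*E/3 + 3)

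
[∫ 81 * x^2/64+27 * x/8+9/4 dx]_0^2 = 117/8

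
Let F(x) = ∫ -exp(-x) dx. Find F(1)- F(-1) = -E + exp(-1)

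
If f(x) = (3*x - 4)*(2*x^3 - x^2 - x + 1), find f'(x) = 24*x^3 - 33*x^2 + 2*x + 7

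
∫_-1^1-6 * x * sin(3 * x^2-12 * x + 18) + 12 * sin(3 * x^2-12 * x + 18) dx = cos(9) - cos(33)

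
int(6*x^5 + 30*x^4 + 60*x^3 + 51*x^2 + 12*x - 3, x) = x^6 + 6*x^5 + 15*x^4 + 17*x^3 + 6*x^2 - 3*x + C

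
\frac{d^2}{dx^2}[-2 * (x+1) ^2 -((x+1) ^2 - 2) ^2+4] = -12*x^2 - 24*x - 8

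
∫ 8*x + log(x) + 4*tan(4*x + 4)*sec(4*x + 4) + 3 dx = 4*x^2 + x*log(x) + 2*x + sec(4*x + 4) + C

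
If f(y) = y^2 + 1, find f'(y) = 2*y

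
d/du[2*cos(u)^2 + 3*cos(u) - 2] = -(4*cos(u) + 3)*sin(u)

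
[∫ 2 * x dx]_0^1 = 1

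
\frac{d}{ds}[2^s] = 2^s*log(2)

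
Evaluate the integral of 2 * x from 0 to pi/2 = pi^2/4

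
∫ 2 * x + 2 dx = x^2 + 2*x + C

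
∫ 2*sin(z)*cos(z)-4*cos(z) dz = (sin(z) - 2)^2 + C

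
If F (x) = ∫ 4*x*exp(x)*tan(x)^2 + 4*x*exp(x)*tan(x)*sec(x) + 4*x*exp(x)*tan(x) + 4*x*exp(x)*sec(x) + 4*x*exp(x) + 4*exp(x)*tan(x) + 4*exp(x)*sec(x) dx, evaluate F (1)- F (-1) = 4*(-tan(1) + sec(1))*exp(-1) + 4*E*(tan(1) + sec(1))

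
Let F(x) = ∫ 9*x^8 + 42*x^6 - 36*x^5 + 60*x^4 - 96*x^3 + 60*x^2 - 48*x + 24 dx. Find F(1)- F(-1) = 126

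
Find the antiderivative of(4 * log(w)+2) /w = 2*(log(w) + 1)*log(w) + C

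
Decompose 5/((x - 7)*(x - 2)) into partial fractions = -1/(x - 2) + 1/(x - 7)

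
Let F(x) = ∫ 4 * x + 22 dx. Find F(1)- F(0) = 24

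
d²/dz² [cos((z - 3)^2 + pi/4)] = -4*z^2*cos(z^2 - 6*z + pi/4 + 9) + 24*z*cos(z^2 - 6*z + pi/4 + 9) - 2*sin(z^2 - 6*z + pi/4 + 9) - 36*cos(z^2 - 6*z + pi/4 + 9)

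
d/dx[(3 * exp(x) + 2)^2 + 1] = 18*exp(2*x) + 12*exp(x)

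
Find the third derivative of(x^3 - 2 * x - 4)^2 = 120*x^3 - 96*x - 48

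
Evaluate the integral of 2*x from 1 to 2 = 3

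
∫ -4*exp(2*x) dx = -2*exp(2*x) + C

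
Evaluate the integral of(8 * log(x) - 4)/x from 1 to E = 0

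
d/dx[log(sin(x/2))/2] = 1/(4*tan(x/2))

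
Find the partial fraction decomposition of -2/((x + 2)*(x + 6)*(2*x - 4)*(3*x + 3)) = 1/(480*(x + 6)) - 1/(48*(x + 2)) + 1/(45*(x + 1)) - 1/(288*(x - 2))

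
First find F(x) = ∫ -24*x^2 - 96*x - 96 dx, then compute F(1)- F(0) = -152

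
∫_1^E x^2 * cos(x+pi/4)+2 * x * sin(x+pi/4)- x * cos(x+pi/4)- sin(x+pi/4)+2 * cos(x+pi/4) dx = (-E + 2 + exp(2))*sin(pi/4 + E) - 2*sin(pi/4 + 1)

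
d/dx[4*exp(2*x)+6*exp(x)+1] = 8*exp(2*x) + 6*exp(x)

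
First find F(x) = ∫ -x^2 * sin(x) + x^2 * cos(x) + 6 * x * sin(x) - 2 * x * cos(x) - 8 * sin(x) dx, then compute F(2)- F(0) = -4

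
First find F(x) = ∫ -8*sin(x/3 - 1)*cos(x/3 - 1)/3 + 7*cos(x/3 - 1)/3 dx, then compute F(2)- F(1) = -7*sin(1/3) - 2*cos(4/3) + 2*cos(2/3) + 7*sin(2/3)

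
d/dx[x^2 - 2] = 2*x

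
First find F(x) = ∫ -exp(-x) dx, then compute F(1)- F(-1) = -E + exp(-1)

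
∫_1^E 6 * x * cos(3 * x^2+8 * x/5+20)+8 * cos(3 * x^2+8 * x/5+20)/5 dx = -sin(123/5) + sin(8*E/5 + 20 + 3*exp(2))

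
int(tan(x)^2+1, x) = tan(x) + C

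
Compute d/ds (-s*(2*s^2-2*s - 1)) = -6*s^2 + 4*s + 1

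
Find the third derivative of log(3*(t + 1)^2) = 4/(t^3 + 3*t^2 + 3*t + 1)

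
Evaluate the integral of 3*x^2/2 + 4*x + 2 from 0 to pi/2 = pi*(pi/2 + 2)^2/4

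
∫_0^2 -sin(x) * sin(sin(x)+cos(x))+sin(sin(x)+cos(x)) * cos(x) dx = -cos(cos(2) + sin(2)) + cos(1)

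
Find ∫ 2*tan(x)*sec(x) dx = 2*sec(x) + C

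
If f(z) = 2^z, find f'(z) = 2^z*log(2)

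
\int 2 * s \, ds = s^2 + C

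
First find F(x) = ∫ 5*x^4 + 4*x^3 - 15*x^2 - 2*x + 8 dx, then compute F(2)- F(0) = 20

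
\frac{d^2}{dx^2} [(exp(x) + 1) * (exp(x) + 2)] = 4*exp(2*x) + 3*exp(x)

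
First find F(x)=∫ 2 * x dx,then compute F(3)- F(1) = 8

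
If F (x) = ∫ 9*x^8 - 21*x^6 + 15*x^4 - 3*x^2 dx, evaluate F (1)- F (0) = 0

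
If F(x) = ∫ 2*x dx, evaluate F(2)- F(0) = 4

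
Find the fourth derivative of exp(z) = exp(z)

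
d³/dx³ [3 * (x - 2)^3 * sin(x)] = -3*x^3*cos(x) - 27*x^2*sin(x) + 18*x^2*cos(x) + 108*x*sin(x) + 18*x*cos(x) - 90*sin(x) - 84*cos(x)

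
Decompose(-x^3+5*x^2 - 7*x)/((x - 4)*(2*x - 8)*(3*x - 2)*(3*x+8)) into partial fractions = -247/(3000*(3*x + 8)) - 37/(3000*(3*x - 2)) - 3/(125*(x - 4)) - 3/(100*(x - 4)^2)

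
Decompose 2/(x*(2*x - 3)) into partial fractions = 4/(3*(2*x - 3)) - 2/(3*x)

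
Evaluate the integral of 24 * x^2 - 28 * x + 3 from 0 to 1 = -3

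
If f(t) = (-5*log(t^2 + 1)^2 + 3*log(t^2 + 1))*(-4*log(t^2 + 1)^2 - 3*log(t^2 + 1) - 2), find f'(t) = (160*t*log(t^2 + 1)^3 + 18*t*log(t^2 + 1)^2 + 4*t*log(t^2 + 1) - 12*t)/(t^2 + 1)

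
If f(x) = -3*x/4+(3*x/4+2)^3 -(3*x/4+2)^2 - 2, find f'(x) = 81*x^2/64 + 45*x/8 + 21/4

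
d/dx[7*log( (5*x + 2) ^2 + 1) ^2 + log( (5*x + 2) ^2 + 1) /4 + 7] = (280*x*log(25*x^2 + 20*x + 5) + 5*x + 112*log(25*x^2 + 20*x + 5) + 2)/(10*x^2 + 8*x + 2)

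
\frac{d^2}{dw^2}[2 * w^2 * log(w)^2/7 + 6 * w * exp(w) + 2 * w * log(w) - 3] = (42*w^2*exp(w) + 84*w*exp(w) + 4*w*log(w)^2 + 12*w*log(w) + 4*w + 14)/(7*w)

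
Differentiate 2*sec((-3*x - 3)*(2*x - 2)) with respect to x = 24*x*tan(6*x^2 - 6)*sec(6*x^2 - 6)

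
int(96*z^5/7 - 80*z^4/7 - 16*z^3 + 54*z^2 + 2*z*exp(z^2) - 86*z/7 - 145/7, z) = 16*z^6/7 - 16*z^5/7 - 4*z^4 + 18*z^3 - 43*z^2/7 - 145*z/7 + exp(z^2) + C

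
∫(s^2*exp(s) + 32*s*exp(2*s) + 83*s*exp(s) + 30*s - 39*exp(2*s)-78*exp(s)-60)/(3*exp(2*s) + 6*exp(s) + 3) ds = (15*s*(s - 4)*(exp(s) + 1) + (s^2 + 21*s + 21)*exp(s))/(3*(exp(s) + 1)) + C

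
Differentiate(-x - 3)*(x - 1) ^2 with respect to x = -3*x^2 - 2*x + 5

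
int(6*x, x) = 3*x^2 + C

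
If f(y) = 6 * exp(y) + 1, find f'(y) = 6*exp(y)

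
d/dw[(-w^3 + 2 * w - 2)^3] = -9*w^8 + 42*w^6 - 36*w^5 - 60*w^4 + 96*w^3 - 12*w^2 - 48*w + 24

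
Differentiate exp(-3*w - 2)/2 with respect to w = -3*exp(-3*w - 2)/2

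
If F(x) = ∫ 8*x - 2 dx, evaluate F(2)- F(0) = 12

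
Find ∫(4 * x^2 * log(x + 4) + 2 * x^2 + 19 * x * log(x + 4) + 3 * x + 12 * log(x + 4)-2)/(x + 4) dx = (2*x^2 + 3*x - 2)*log(x + 4) + C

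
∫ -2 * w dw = -w^2 + C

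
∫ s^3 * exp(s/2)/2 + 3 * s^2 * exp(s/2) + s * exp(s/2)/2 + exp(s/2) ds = s*(s^2 + 1)*exp(s/2) + C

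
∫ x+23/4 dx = x^2/2 + 23*x/4 + C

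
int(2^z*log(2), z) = 2^z + C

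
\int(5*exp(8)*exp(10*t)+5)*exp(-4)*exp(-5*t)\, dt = 2*sinh(5*t + 4) + C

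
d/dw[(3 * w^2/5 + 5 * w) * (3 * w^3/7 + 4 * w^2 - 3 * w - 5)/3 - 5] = 3*w^4/7 + 212*w^3/35 + 91*w^2/5 - 12*w - 25/3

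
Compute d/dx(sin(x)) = cos(x)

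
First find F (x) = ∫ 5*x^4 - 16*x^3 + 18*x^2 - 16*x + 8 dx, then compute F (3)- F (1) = 30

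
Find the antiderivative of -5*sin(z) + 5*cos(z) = 5*sqrt(2)*sin(z + pi/4) + C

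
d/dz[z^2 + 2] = 2*z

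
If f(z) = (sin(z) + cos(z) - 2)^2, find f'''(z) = -8*cos(2*z) + 4*sqrt(2)*cos(z + pi/4)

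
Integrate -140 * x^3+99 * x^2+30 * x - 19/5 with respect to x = -35*x^4 + 33*x^3 + 15*x^2 - 19*x/5 + C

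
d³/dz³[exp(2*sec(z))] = 2*(-1 - 6/cos(z) + 2/cos(z)^2 + 12/cos(z)^3 + 4/cos(z)^4)*exp(2/cos(z))*sin(z)/cos(z)^2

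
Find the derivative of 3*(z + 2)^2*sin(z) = 3*z^2*cos(z) + 6*z*sin(z) + 12*z*cos(z) + 12*sin(z) + 12*cos(z)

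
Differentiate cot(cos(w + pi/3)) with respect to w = sin(w + pi/3)/sin(cos(w + pi/3))^2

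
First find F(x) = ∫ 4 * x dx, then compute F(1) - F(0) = 2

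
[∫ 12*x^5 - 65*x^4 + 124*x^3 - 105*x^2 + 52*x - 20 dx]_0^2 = -8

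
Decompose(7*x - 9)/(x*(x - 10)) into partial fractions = 61/(10*(x - 10)) + 9/(10*x)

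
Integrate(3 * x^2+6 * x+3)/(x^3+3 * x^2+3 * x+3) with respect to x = log((x + 1)^3 + 2) + C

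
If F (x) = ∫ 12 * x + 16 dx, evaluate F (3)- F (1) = 80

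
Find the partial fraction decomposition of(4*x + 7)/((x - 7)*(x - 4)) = -23/(3*(x - 4)) + 35/(3*(x - 7))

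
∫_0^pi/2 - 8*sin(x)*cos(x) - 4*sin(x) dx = -8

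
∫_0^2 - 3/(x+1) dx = -3*log(3)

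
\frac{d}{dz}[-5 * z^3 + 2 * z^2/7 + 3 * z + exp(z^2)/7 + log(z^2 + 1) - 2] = (-105*z^4 + 2*z^3*exp(z^2) + 4*z^3 - 84*z^2 + 2*z*exp(z^2) + 18*z + 21)/(7*z^2 + 7)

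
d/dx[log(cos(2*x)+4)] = -2*sin(2*x)/(cos(2*x) + 4)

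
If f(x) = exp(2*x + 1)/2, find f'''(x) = 4*exp(2*x + 1)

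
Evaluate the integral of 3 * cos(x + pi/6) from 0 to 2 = -3/2 + 3*sin(pi/6 + 2)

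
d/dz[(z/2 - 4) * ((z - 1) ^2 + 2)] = 3*z^2/2 - 10*z + 19/2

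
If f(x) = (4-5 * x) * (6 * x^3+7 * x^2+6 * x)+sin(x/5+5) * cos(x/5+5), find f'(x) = -120*x^3 - 33*x^2 - 4*x + cos(2*x/5 + 10)/5 + 24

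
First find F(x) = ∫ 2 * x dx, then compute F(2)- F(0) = 4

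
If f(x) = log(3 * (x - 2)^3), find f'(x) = 3/(x - 2)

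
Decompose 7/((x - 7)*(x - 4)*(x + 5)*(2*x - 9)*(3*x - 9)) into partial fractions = -112/(855*(2*x - 9)) + 7/(49248*(x + 5)) - 7/(288*(x - 3)) + 7/(81*(x - 4)) + 7/(2160*(x - 7))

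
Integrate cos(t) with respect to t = sin(t) + C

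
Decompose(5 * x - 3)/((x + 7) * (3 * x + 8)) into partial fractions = -49/(13*(3*x + 8)) + 38/(13*(x + 7))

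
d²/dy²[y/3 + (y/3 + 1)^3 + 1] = 2*y/9 + 2/3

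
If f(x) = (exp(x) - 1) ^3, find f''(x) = 9*exp(3*x) - 12*exp(2*x) + 3*exp(x)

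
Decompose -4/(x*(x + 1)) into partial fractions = 4/(x + 1) - 4/x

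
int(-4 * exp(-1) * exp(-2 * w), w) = 2*exp(-2*w - 1) + C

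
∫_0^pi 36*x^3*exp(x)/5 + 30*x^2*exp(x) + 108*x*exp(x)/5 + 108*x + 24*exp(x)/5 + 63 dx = -36 + (3 + 2*pi*exp(pi)/5)*(12 + 21*pi + 18*pi^2)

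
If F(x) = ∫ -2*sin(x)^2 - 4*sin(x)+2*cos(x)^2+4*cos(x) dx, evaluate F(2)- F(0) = -9 + (cos(2) + sin(2) + 2)^2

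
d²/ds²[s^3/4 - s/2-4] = 3*s/2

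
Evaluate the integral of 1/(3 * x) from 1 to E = 1/3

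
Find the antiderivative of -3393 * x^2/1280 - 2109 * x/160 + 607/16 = -1131*x^3/1280 - 2109*x^2/320 + 607*x/16 + C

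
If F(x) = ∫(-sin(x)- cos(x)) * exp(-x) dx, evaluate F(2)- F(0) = -1 + exp(-2)*cos(2)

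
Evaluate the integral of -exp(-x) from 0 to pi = -1 + exp(-pi)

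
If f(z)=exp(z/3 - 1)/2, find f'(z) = exp(z/3 - 1)/6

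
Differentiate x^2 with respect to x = 2*x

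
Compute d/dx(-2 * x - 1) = -2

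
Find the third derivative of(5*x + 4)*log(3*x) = (8 - 5*x)/x^3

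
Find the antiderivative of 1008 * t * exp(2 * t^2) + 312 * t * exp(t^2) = (252*exp(t^2) + 156)*exp(t^2) + C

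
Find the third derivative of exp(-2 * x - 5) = -8*exp(-2*x - 5)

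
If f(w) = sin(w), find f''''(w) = sin(w)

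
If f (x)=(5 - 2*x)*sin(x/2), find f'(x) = -x*cos(x/2) - 2*sin(x/2) + 5*cos(x/2)/2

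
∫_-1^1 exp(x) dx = E - exp(-1)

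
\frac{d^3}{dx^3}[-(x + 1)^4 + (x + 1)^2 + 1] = -24*x - 24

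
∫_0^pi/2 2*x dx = pi^2/4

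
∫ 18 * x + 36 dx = 9*x^2 + 36*x + C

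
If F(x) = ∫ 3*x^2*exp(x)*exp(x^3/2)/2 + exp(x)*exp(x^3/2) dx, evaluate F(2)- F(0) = -1 + exp(6)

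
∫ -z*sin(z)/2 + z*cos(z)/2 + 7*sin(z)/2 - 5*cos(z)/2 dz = sqrt(2)*(z - 6)*sin(z + pi/4)/2 + C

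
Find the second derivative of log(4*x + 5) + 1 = -16/(16*x^2 + 40*x + 25)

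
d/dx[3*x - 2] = 3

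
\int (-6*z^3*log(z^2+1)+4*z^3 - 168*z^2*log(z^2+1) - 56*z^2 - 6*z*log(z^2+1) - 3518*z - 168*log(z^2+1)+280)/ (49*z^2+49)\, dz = -(z + 14)*(z + 42)*(3*log(z^2 + 1) - 5)/49 + C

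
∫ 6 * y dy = 3*y^2 + C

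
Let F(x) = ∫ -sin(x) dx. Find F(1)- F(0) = -1 + cos(1)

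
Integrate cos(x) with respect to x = sin(x) + C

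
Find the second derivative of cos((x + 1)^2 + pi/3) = -4*x^2*cos(x^2 + 2*x + 1 + pi/3) - 8*x*cos(x^2 + 2*x + 1 + pi/3) - 2*sin(x^2 + 2*x + 1 + pi/3) - 4*cos(x^2 + 2*x + 1 + pi/3)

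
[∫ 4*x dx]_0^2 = 8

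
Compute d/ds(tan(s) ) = cos(s)^(-2)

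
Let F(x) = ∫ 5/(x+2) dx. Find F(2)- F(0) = 5*log(2)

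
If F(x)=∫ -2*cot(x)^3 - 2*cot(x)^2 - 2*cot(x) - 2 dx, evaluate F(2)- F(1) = -(cot(1) + 1)^2 + (cot(2) + 1)^2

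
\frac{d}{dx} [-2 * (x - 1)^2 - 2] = 4 - 4*x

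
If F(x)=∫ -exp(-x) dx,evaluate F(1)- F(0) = -1 + exp(-1)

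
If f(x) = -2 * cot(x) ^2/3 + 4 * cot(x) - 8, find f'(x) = 4*(-1 + cos(x)/(3*sin(x)))/sin(x)^2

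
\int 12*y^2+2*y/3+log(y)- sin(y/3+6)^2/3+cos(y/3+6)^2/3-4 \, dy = 4*y^3 + y^2/3 + y*log(y) - 5*y + sin(2*y/3 + 12)/2 + C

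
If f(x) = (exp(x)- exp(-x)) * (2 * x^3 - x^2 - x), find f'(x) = (2*x^3*exp(2*x) + 2*x^3 + 5*x^2*exp(2*x) - 7*x^2 - 3*x*exp(2*x) + x - exp(2*x) + 1)*exp(-x)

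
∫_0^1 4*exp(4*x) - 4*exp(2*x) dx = (-1 + exp(2))^2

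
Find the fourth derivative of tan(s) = 24*tan(s)^5 + 40*tan(s)^3 + 16*tan(s)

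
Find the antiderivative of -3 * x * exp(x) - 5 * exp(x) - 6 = -(3*x + 2)*(exp(x) + 2) + C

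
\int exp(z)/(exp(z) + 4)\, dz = log(exp(z) + 4) + C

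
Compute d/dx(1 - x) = -1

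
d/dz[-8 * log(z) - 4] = -8/z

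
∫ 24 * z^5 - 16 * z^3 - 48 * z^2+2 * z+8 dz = 4*z^6 - 4*z^4 - 16*z^3 + z^2 + 8*z + C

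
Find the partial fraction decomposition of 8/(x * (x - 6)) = 4/(3*(x - 6)) - 4/(3*x)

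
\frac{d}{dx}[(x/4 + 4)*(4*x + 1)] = 2*x + 65/4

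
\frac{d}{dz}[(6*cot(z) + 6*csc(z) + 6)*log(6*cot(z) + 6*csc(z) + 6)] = -6*(log(1 + 1/tan(z) + 1/sin(z))*cos(z) + log(1 + 1/tan(z) + 1/sin(z)) + cos(z) + log(6)*cos(z) + 1 + log(6))/sin(z)^2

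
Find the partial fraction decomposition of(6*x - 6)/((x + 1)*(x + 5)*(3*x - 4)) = 18/(133*(3*x - 4)) - 9/(19*(x + 5)) + 3/(7*(x + 1))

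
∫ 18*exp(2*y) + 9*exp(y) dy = 9*(exp(y) + 1)*exp(y) + C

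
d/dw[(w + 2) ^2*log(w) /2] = (2*w^2*log(w) + w^2 + 4*w*log(w) + 4*w + 4)/(2*w)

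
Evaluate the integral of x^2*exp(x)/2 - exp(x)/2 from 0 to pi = -1/2 + (-1 + pi)^2*exp(pi)/2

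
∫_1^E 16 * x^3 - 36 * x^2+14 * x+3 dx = -2*exp(2) - 2 + 3*E + (-3*E + 2*exp(2))^2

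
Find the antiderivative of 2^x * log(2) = 2^x + C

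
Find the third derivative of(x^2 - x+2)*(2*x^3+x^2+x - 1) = 120*x^2 - 24*x + 24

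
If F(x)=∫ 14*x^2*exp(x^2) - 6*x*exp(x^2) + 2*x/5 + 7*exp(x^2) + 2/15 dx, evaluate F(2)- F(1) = -4*E + 11/15 + 11*exp(4)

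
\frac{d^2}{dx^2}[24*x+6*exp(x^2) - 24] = 24*x^2*exp(x^2) + 12*exp(x^2)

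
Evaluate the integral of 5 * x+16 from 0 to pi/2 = -6 + (2 + 5*pi/2)*(pi/4 + 3)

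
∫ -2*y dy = -y^2 + C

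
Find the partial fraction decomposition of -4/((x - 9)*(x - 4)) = 4/(5*(x - 4)) - 4/(5*(x - 9))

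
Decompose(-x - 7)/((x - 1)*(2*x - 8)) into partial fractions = 4/(3*(x - 1)) - 11/(6*(x - 4))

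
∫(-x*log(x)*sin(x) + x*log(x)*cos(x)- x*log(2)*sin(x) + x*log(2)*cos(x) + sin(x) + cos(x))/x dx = sqrt(2)*log(2*x)*sin(x + pi/4) + C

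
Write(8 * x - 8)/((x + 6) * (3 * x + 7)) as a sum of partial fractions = -80/(11*(3*x + 7)) + 56/(11*(x + 6))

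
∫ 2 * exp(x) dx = 2*exp(x) + C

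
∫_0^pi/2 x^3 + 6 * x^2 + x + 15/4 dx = 2 + (pi/8 + 2)*(-1 + pi + pi^3/8)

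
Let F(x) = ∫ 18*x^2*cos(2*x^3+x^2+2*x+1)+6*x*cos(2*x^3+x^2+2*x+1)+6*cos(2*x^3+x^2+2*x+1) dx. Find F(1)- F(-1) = 3*sin(6) + 3*sin(2)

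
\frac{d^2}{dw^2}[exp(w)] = exp(w)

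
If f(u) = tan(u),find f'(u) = cos(u)^(-2)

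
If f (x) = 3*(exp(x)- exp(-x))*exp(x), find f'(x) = 6*exp(2*x)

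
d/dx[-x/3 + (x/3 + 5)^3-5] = x^2/9 + 10*x/3 + 74/3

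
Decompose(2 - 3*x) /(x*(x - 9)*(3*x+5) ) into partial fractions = 63/(160*(3*x + 5)) - 25/(288*(x - 9)) - 2/(45*x)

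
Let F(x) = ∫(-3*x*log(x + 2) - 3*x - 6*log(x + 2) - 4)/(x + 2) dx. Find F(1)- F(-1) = -7*log(3)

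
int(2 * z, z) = z^2 + C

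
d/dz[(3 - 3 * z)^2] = 18*z - 18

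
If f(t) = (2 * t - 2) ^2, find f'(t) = 8*t - 8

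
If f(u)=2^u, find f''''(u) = 2^u*log(2)^4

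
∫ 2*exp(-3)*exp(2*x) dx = exp(2*x - 3) + C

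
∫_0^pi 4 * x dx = 2*pi^2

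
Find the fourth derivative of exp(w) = exp(w)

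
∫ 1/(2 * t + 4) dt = log(t + 2)/2 + C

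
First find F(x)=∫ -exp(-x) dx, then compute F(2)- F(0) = -1 + exp(-2)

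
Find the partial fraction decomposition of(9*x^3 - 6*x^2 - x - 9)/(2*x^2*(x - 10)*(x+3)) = 101/(78*(x + 3)) + 8381/(2600*(x - 10)) - 11/(600*x) + 3/(20*x^2)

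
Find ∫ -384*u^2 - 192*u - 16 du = -128*u^3 - 96*u^2 - 16*u + C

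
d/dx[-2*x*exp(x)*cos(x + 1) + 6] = -2*(sqrt(2)*x*cos(x + pi/4 + 1) + cos(x + 1))*exp(x)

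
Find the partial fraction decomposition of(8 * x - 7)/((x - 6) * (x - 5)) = -33/(x - 5) + 41/(x - 6)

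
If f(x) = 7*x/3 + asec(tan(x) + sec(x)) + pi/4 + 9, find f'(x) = sqrt(2)*(-7*sqrt(2)*tan(x)^2 + 7*sqrt(2)/cos(x)^2 - 3*sin(x)/(sqrt(sin(x)/(sin(x) + 1))*cos(x)^2) + 3/(sqrt(sin(x)/(sin(x) + 1))*cos(x)^2))/6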